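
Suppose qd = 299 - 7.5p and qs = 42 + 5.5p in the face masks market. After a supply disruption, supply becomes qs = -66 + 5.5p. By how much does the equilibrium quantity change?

Original equilibrium: p* = 257/13, q* = 3919/26.
New equilibrium: 299 - 7.5p = -66 + 5.5p, so 365 = 13p and p' = 365/13; q' = 299 − 7.5(365/13) = 2299/26.
Change in quantity: 2299/26 − 3919/26 = -810/13.

Δq = -810/13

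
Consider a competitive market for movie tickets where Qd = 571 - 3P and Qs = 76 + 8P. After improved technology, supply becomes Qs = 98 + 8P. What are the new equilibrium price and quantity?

Original equilibrium: P* = 45, Q* = 436.
New equilibrium: 571 - 3P = 98 + 8P, so 473 = 11P and P' = 43; Q' = 571 − 3(43) = 442.

P' = 43, Q' = 442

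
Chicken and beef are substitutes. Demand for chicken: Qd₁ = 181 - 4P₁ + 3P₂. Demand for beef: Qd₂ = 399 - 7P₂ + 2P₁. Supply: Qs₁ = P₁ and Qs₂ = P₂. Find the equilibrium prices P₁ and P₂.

Market 1: 181 - 4P₁ + 3P₂ = P₁ → 5P₁ - 3P₂ = 181.
Market 2: 8P₂ - 2P₁ = 399.
Eliminating P₂: 8×(1) + 3×(2) gives 34P₁ = 2645, so P₁ = 2645/34.
Back-substitute into (2): P₂ = (399 + 2×2645/34) / 8 = 2357/34.

P₁ = 2645/34, P₂ = 2357/34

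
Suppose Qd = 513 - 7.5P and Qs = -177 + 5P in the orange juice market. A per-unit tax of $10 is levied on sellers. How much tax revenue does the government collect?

Pre-tax equilibrium: P* = 55.2, Q* = 99.
Tax on sellers shifts supply to Qs = -177 + 5(P − 10) = -227 + 5P.
513 - 7.5P = -227 + 5P gives buyer price Pb = 59.2; sellers receive Ps = 59.2 − 10 = 49.2.
New quantity: Q = 513 − 7.5(59.2) = 69.
Revenue = 10 × 69 = 690.

Tax revenue = 690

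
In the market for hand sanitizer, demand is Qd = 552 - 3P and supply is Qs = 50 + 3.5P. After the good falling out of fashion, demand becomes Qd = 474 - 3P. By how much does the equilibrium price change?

Original equilibrium: P* = 1004/13, Q* = 4164/13.
New equilibrium: 474 - 3P = 50 + 3.5P, so 424 = 6.5P and P' = 848/13; Q' = 474 − 3(848/13) = 3618/13.
Change in price: 848/13 − 1004/13 = -12.

ΔP = -12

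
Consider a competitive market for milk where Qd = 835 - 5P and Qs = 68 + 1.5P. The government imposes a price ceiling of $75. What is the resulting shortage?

Equilibrium price would be P* = 118, so the ceiling at 75 binds.
At P = 75: Qd = 835 − 5(75) = 460, Qs = 68 + 1.5(75) = 180.5.
Shortage = 460 − 180.5 = 279.5.

Shortage = 279.5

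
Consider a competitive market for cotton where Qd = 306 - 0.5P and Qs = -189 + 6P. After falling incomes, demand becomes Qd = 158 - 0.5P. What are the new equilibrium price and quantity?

P' = 694/13, Q' = 1707/13

Original equilibrium: P* = 990/13, Q* = 3483/13.
New equilibrium: 158 - 0.5P = -189 + 6P, so 347 = 6.5P and P' = 694/13; Q' = 158 − 0.5(694/13) = 1707/13.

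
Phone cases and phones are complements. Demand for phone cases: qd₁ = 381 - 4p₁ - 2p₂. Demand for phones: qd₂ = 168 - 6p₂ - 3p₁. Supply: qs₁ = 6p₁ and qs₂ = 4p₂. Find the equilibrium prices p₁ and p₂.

Market 1: 381 - 4p₁ - 2p₂ = 6p₁ → 10p₁ + 2p₂ = 381.
Market 2: 10p₂ + 3p₁ = 168.
Eliminating p₂: 10×(1) − 2×(2) gives 94p₁ = 3474, so p₁ = 1737/47.
Back-substitute into (2): p₂ = (168 − 3×1737/47) / 10 = 537/94.

p₁ = 1737/47, p₂ = 537/94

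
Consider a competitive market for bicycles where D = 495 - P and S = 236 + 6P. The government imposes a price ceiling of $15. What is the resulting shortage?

Equilibrium price would be P* = 37, so the ceiling at 15 binds.
At P = 15: D = 495 − 1(15) = 480, S = 236 + 6(15) = 326.
Shortage = 480 − 326 = 154.

Shortage = 154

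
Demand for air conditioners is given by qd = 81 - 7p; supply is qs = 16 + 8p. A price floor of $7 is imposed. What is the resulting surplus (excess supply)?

Equilibrium price would be p* = 13/3, so the floor at 7 binds.
At p = 7: qd = 32, qs = 72.
Surplus = 72 − 32 = 40.

Surplus = 40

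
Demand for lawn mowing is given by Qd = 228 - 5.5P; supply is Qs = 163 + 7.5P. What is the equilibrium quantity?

Set Qd = Qs: 228 - 5.5P = 163 + 7.5P.
65 = 13P, so P* = 5.
Q* = 228 − 5.5(5) = 200.5.

Q* = 200.5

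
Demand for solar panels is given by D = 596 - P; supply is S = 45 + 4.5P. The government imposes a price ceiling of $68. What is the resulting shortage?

Equilibrium price would be P* = 1102/11, so the ceiling at 68 binds.
At P = 68: D = 596 − 1(68) = 528, S = 45 + 4.5(68) = 351.
Shortage = 528 − 351 = 177.

Shortage = 177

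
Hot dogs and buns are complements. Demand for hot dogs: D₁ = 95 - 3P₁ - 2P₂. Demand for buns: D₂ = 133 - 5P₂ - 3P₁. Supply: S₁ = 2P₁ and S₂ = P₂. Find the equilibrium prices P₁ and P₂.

Market 1: 95 - 3P₁ - 2P₂ = 2P₁ → 5P₁ + 2P₂ = 95.
Market 2: 6P₂ + 3P₁ = 133.
Eliminating P₂: 6×(1) − 2×(2) gives 24P₁ = 304, so P₁ = 38/3.
Back-substitute into (2): P₂ = (133 − 3×38/3) / 6 = 95/6.

P₁ = 38/3, P₂ = 95/6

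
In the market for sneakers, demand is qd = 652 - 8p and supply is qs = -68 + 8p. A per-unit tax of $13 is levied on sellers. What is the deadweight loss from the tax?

Pre-tax equilibrium: p* = 45, q* = 292.
Tax on sellers shifts supply to qs = -68 + 8(p − 13) = -172 + 8p.
652 - 8p = -172 + 8p gives buyer price pb = 51.5; sellers receive ps = 51.5 − 13 = 38.5.
New quantity: q = 652 − 8(51.5) = 240.
DWL = ½ × 13 × (292 − 240) = 338.

Deadweight loss = 338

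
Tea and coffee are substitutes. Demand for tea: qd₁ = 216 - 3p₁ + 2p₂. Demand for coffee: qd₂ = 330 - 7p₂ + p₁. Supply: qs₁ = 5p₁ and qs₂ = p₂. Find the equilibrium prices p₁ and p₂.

p₁ = 1194/31, p₂ = 1428/31

Market 1: 216 - 3p₁ + 2p₂ = 5p₁ → 8p₁ - 2p₂ = 216.
Market 2: 8p₂ - p₁ = 330.
Eliminating p₂: 8×(1) + 2×(2) gives 62p₁ = 2388, so p₁ = 1194/31.
Back-substitute into (2): p₂ = (330 + 1×1194/31) / 8 = 1428/31.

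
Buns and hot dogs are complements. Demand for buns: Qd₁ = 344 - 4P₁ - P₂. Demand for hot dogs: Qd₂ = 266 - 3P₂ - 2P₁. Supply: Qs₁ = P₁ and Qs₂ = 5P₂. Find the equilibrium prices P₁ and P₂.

P₁ = 1243/19, P₂ = 321/19

Market 1: 344 - 4P₁ - P₂ = P₁ → 5P₁ + P₂ = 344.
Market 2: 8P₂ + 2P₁ = 266.
Eliminating P₂: 8×(1) − 1×(2) gives 38P₁ = 2486, so P₁ = 1243/19.
Back-substitute into (2): P₂ = (266 − 2×1243/19) / 8 = 321/19.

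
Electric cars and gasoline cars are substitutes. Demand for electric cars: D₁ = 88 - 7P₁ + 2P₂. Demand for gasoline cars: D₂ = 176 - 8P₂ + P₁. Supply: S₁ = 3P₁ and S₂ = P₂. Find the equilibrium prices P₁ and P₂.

P₁ = 13, P₂ = 21

Market 1: 88 - 7P₁ + 2P₂ = 3P₁ → 10P₁ - 2P₂ = 88.
Market 2: 9P₂ - P₁ = 176.
Eliminating P₂: 9×(1) + 2×(2) gives 88P₁ = 1144, so P₁ = 13.
Back-substitute into (2): P₂ = (176 + 1×13) / 9 = 21.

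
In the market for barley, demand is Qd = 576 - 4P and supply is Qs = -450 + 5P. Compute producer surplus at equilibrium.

Equilibrium: 576 - 4P = -450 + 5P gives P* = 114, Q* = 120.
Supply starts at P = 90 (where Qs = 0).
PS = ½(114 − 90)(120) = 1440.

Producer surplus = 1440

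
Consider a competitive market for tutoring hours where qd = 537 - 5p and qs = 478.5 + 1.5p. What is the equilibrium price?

Set qd = qs: 537 - 5p = 478.5 + 1.5p.
58.5 = 6.5p, so p* = 9.
q* = 537 − 5(9) = 492.

p* = 9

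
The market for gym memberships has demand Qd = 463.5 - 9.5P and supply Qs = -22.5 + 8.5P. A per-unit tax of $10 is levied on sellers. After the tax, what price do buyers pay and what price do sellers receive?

Buyers pay 571/18, sellers receive 391/18

Pre-tax equilibrium: P* = 27, Q* = 207.
Tax on sellers shifts supply to Qs = -22.5 + 8.5(P − 10) = -107.5 + 8.5P.
463.5 - 9.5P = -107.5 + 8.5P gives buyer price Pb = 571/18; sellers receive Ps = 571/18 − 10 = 391/18.
New quantity: Q = 463.5 − 9.5(571/18) = 5837/36.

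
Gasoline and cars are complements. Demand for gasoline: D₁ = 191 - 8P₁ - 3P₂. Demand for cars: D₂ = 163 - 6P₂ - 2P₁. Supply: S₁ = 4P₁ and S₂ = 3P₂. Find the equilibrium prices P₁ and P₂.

Market 1: 191 - 8P₁ - 3P₂ = 4P₁ → 12P₁ + 3P₂ = 191.
Market 2: 9P₂ + 2P₁ = 163.
Eliminating P₂: 9×(1) − 3×(2) gives 102P₁ = 1230, so P₁ = 205/17.
Back-substitute into (2): P₂ = (163 − 2×205/17) / 9 = 787/51.

P₁ = 205/17, P₂ = 787/51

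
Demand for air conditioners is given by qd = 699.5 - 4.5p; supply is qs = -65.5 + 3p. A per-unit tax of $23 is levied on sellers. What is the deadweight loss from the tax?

Pre-tax equilibrium: p* = 102, q* = 240.5.
Tax on sellers shifts supply to qs = -65.5 + 3(p − 23) = -134.5 + 3p.
699.5 - 4.5p = -134.5 + 3p gives buyer price pb = 111.2; sellers receive ps = 111.2 − 23 = 88.2.
New quantity: q = 699.5 − 4.5(111.2) = 199.1.
DWL = ½ × 23 × (240.5 − 199.1) = 476.1.

Deadweight loss = 476.1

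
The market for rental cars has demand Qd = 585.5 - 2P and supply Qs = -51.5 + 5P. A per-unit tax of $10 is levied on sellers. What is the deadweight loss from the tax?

Deadweight loss = 500/7

Pre-tax equilibrium: P* = 91, Q* = 403.5.
Tax on sellers shifts supply to Qs = -51.5 + 5(P − 10) = -101.5 + 5P.
585.5 - 2P = -101.5 + 5P gives buyer price Pb = 687/7; sellers receive Ps = 687/7 − 10 = 617/7.
New quantity: Q = 585.5 − 2(687/7) = 5449/14.
DWL = ½ × 10 × (403.5 − 5449/14) = 500/7.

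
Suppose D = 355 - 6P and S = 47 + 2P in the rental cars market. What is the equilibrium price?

P* = 38.5

Set D = S: 355 - 6P = 47 + 2P.
308 = 8P, so P* = 38.5.
Q* = 355 − 6(38.5) = 124.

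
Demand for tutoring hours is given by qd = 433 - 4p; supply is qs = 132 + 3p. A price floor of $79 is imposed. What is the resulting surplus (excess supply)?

Equilibrium price would be p* = 43, so the floor at 79 binds.
At p = 79: qd = 117, qs = 369.
Surplus = 369 − 117 = 252.

Surplus = 252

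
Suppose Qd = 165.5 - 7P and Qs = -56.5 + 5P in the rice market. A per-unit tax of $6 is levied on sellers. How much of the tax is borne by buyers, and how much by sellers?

Pre-tax equilibrium: P* = 18.5, Q* = 36.
Tax on sellers shifts supply to Qs = -56.5 + 5(P − 6) = -86.5 + 5P.
165.5 - 7P = -86.5 + 5P gives buyer price Pb = 21; sellers receive Ps = 21 − 6 = 15.
New quantity: Q = 165.5 − 7(21) = 18.5.
Buyer burden = 21 − 18.5 = 2.5; seller burden = 18.5 − 15 = 3.5.

Buyers bear $2.5, sellers bear $3.5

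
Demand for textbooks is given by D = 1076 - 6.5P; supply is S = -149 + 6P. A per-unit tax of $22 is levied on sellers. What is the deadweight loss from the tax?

Pre-tax equilibrium: P* = 98, Q* = 439.
Tax on sellers shifts supply to S = -149 + 6(P − 22) = -281 + 6P.
1076 - 6.5P = -281 + 6P gives buyer price Pb = 108.56; sellers receive Ps = 108.56 − 22 = 86.56.
New quantity: Q = 1076 − 6.5(108.56) = 370.36.
DWL = ½ × 22 × (439 − 370.36) = 755.04.

Deadweight loss = 755.04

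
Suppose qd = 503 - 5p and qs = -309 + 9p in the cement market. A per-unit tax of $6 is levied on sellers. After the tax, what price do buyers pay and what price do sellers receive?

Pre-tax equilibrium: p* = 58, q* = 213.
Tax on sellers shifts supply to qs = -309 + 9(p − 6) = -363 + 9p.
503 - 5p = -363 + 9p gives buyer price pb = 433/7; sellers receive ps = 433/7 − 6 = 391/7.
New quantity: q = 503 − 5(433/7) = 1356/7.

Buyers pay 433/7, sellers receive 391/7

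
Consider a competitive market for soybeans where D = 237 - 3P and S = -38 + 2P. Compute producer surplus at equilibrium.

Equilibrium: 237 - 3P = -38 + 2P gives P* = 55, Q* = 72.
Supply starts at P = 19 (where S = 0).
PS = ½(55 − 19)(72) = 1296.

Producer surplus = 1296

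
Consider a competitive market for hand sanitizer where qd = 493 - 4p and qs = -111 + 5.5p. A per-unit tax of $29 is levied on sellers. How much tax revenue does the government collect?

Pre-tax equilibrium: p* = 1208/19, q* = 4535/19.
Tax on sellers shifts supply to qs = -111 + 5.5(p − 29) = -270.5 + 5.5p.
493 - 4p = -270.5 + 5.5p gives buyer price pb = 1527/19; sellers receive ps = 1527/19 − 29 = 976/19.
New quantity: q = 493 − 4(1527/19) = 3259/19.
Revenue = 29 × 3259/19 = 94511/19.

Tax revenue = 94511/19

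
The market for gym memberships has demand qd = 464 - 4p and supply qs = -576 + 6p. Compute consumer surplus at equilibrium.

Equilibrium: 464 - 4p = -576 + 6p gives p* = 104, q* = 48.
Demand choke price (qd = 0): p = 116.
CS = ½(116 − 104)(48) = 288.

Consumer surplus = 288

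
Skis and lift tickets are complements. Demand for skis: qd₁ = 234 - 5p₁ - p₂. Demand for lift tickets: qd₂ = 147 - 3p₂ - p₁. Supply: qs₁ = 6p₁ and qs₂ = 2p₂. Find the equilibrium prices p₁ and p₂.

p₁ = 341/18, p₂ = 461/18

Market 1: 234 - 5p₁ - p₂ = 6p₁ → 11p₁ + p₂ = 234.
Market 2: 5p₂ + p₁ = 147.
Eliminating p₂: 5×(1) − 1×(2) gives 54p₁ = 1023, so p₁ = 341/18.
Back-substitute into (2): p₂ = (147 − 1×341/18) / 5 = 461/18.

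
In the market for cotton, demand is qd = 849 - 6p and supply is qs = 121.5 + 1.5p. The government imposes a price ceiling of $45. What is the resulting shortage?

Equilibrium price would be p* = 97, so the ceiling at 45 binds.
At p = 45: qd = 849 − 6(45) = 579, qs = 121.5 + 1.5(45) = 189.
Shortage = 579 − 189 = 390.

Shortage = 390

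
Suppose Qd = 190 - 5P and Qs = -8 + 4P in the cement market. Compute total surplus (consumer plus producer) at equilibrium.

Equilibrium: 190 - 5P = -8 + 4P gives P* = 22, Q* = 80.
Demand choke price: P = 38; supply starts at P = 2.
CS = ½(38 − 22)(80) = 640; PS = ½(22 − 2)(80) = 800.

Total surplus = 1440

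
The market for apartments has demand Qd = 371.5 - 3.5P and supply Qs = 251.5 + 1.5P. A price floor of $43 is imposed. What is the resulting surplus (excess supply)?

Surplus = 95

Equilibrium price would be P* = 24, so the floor at 43 binds.
At P = 43: Qd = 221, Qs = 316.
Surplus = 316 − 221 = 95.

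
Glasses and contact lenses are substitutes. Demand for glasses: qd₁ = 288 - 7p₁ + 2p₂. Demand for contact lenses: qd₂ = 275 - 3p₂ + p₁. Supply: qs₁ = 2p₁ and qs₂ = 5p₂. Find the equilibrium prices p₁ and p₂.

p₁ = 1427/35, p₂ = 2763/70

Market 1: 288 - 7p₁ + 2p₂ = 2p₁ → 9p₁ - 2p₂ = 288.
Market 2: 8p₂ - p₁ = 275.
Eliminating p₂: 8×(1) + 2×(2) gives 70p₁ = 2854, so p₁ = 1427/35.
Back-substitute into (2): p₂ = (275 + 1×1427/35) / 8 = 2763/70.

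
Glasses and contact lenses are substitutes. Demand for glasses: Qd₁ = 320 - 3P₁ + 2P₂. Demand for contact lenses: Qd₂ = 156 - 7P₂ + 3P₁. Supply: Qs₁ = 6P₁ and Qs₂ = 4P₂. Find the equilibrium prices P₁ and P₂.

P₁ = 3832/93, P₂ = 788/31

Market 1: 320 - 3P₁ + 2P₂ = 6P₁ → 9P₁ - 2P₂ = 320.
Market 2: 11P₂ - 3P₁ = 156.
Eliminating P₂: 11×(1) + 2×(2) gives 93P₁ = 3832, so P₁ = 3832/93.
Back-substitute into (2): P₂ = (156 + 3×3832/93) / 11 = 788/31.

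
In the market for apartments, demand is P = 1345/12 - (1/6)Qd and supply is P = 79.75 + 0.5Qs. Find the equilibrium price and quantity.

P* = 104, Q* = 48.5

Set the two price expressions equal: 1345/12 - (1/6)Q = 79.75 + 0.5Q.
97/3 = (2/3)Q, so Q* = 48.5.
P* = 1345/12 − (1/6)(48.5) = 104.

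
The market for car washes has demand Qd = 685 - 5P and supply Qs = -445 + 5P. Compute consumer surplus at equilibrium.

Equilibrium: 685 - 5P = -445 + 5P gives P* = 113, Q* = 120.
Demand choke price (Qd = 0): P = 137.
CS = ½(137 − 113)(120) = 1440.

Consumer surplus = 1440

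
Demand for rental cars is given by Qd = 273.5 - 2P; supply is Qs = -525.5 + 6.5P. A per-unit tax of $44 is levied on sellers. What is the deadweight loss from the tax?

Pre-tax equilibrium: P* = 94, Q* = 85.5.
Tax on sellers shifts supply to Qs = -525.5 + 6.5(P − 44) = -811.5 + 6.5P.
273.5 - 2P = -811.5 + 6.5P gives buyer price Pb = 2170/17; sellers receive Ps = 2170/17 − 44 = 1422/17.
New quantity: Q = 273.5 − 2(2170/17) = 619/34.
DWL = ½ × 44 × (85.5 − 619/34) = 25168/17.

Deadweight loss = 25168/17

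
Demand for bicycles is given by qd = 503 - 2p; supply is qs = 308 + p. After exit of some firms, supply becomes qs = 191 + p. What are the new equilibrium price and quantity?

p' = 104, q' = 295

Original equilibrium: p* = 65, q* = 373.
New equilibrium: 503 - 2p = 191 + p, so 312 = 3p and p' = 104; q' = 503 − 2(104) = 295.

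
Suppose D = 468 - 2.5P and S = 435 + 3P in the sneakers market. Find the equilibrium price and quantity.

Set D = S: 468 - 2.5P = 435 + 3P.
33 = 5.5P, so P* = 6.
Q* = 468 − 2.5(6) = 453.

P* = 6, Q* = 453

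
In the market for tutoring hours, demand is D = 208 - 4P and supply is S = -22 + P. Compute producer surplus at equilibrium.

Producer surplus = 288

Equilibrium: 208 - 4P = -22 + P gives P* = 46, Q* = 24.
Supply starts at P = 22 (where S = 0).
PS = ½(46 − 22)(24) = 288.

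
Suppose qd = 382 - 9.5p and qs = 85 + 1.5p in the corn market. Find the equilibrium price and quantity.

Set qd = qs: 382 - 9.5p = 85 + 1.5p.
297 = 11p, so p* = 27.
q* = 382 − 9.5(27) = 125.5.

p* = 27, q* = 125.5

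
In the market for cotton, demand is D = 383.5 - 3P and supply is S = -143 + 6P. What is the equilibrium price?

P* = 58.5

Set D = S: 383.5 - 3P = -143 + 6P.
526.5 = 9P, so P* = 58.5.
Q* = 383.5 − 3(58.5) = 208.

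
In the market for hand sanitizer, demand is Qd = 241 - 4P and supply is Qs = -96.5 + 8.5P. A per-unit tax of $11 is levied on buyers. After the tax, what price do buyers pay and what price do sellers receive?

Buyers pay $34.48, sellers receive $23.48

Pre-tax equilibrium: P* = 27, Q* = 133.
Tax on buyers shifts demand to Qd = 241 − 4(P + 11) = 197 - 4P.
197 - 4P = -96.5 + 8.5P gives seller price Ps = 23.48; buyers pay Pb = 23.48 + 11 = 34.48.
New quantity: Q = 241 − 4(34.48) = 103.08.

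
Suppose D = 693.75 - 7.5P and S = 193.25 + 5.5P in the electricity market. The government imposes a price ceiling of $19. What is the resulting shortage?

Equilibrium price would be P* = 38.5, so the ceiling at 19 binds.
At P = 19: D = 693.75 − 7.5(19) = 551.25, S = 193.25 + 5.5(19) = 297.75.
Shortage = 551.25 − 297.75 = 253.5.

Shortage = 253.5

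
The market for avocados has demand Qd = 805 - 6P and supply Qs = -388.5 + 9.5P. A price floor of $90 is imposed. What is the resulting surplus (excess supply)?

Surplus = 201.5

Equilibrium price would be P* = 77, so the floor at 90 binds.
At P = 90: Qd = 265, Qs = 466.5.
Surplus = 466.5 − 265 = 201.5.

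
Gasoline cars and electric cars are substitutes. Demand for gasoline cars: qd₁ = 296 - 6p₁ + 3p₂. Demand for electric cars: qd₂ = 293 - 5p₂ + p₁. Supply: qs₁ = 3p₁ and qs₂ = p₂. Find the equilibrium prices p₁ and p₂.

p₁ = 885/17, p₂ = 2933/51

Market 1: 296 - 6p₁ + 3p₂ = 3p₁ → 9p₁ - 3p₂ = 296.
Market 2: 6p₂ - p₁ = 293.
Eliminating p₂: 6×(1) + 3×(2) gives 51p₁ = 2655, so p₁ = 885/17.
Back-substitute into (2): p₂ = (293 + 1×885/17) / 6 = 2933/51.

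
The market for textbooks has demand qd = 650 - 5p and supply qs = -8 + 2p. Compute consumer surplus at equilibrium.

Equilibrium: 650 - 5p = -8 + 2p gives p* = 94, q* = 180.
Demand choke price (qd = 0): p = 130.
CS = ½(130 − 94)(180) = 3240.

Consumer surplus = 3240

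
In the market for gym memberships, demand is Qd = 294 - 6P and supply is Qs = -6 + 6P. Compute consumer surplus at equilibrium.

Equilibrium: 294 - 6P = -6 + 6P gives P* = 25, Q* = 144.
Demand choke price (Qd = 0): P = 49.
CS = ½(49 − 25)(144) = 1728.

Consumer surplus = 1728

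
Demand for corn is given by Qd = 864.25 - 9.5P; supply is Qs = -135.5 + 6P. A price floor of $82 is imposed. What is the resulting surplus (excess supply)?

Equilibrium price would be P* = 64.5, so the floor at 82 binds.
At P = 82: Qd = 85.25, Qs = 356.5.
Surplus = 356.5 − 85.25 = 271.25.

Surplus = 271.25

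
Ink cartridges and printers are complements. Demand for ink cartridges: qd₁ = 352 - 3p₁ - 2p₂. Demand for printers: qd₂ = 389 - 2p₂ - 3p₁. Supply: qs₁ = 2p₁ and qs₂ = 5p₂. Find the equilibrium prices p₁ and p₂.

Market 1: 352 - 3p₁ - 2p₂ = 2p₁ → 5p₁ + 2p₂ = 352.
Market 2: 7p₂ + 3p₁ = 389.
Eliminating p₂: 7×(1) − 2×(2) gives 29p₁ = 1686, so p₁ = 1686/29.
Back-substitute into (2): p₂ = (389 − 3×1686/29) / 7 = 889/29.

p₁ = 1686/29, p₂ = 889/29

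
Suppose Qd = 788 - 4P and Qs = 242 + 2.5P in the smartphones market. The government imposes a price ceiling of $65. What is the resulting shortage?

Equilibrium price would be P* = 84, so the ceiling at 65 binds.
At P = 65: Qd = 788 − 4(65) = 528, Qs = 242 + 2.5(65) = 404.5.
Shortage = 528 − 404.5 = 123.5.

Shortage = 123.5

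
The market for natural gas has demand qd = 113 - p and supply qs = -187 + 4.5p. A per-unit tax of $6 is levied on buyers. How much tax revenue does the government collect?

Pre-tax equilibrium: p* = 600/11, q* = 643/11.
Tax on buyers shifts demand to qd = 113 − 1(p + 6) = 107 - p.
107 - p = -187 + 4.5p gives seller price ps = 588/11; buyers pay pb = 588/11 + 6 = 654/11.
New quantity: q = 113 − 1(654/11) = 589/11.
Revenue = 6 × 589/11 = 3534/11.

Tax revenue = 3534/11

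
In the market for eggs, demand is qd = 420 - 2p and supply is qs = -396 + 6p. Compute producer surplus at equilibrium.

Producer surplus = 3888

Equilibrium: 420 - 2p = -396 + 6p gives p* = 102, q* = 216.
Supply starts at p = 66 (where qs = 0).
PS = ½(102 − 66)(216) = 3888.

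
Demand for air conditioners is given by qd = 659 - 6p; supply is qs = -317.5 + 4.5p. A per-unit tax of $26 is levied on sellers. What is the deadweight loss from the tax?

Deadweight loss = 6084/7

Pre-tax equilibrium: p* = 93, q* = 101.
Tax on sellers shifts supply to qs = -317.5 + 4.5(p − 26) = -434.5 + 4.5p.
659 - 6p = -434.5 + 4.5p gives buyer price pb = 729/7; sellers receive ps = 729/7 − 26 = 547/7.
New quantity: q = 659 − 6(729/7) = 239/7.
DWL = ½ × 26 × (101 − 239/7) = 6084/7.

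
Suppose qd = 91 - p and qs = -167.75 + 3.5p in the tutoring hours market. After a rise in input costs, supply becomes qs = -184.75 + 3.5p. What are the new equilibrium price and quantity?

Original equilibrium: p* = 57.5, q* = 33.5.
New equilibrium: 91 - p = -184.75 + 3.5p, so 275.75 = 4.5p and p' = 1103/18; q' = 91 − 1(1103/18) = 535/18.

p' = 1103/18, q' = 535/18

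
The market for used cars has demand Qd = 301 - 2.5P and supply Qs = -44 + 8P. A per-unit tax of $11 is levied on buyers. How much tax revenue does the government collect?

Pre-tax equilibrium: P* = 230/7, Q* = 1532/7.
Tax on buyers shifts demand to Qd = 301 − 2.5(P + 11) = 273.5 - 2.5P.
273.5 - 2.5P = -44 + 8P gives seller price Ps = 635/21; buyers pay Pb = 635/21 + 11 = 866/21.
New quantity: Q = 301 − 2.5(866/21) = 4156/21.
Revenue = 11 × 4156/21 = 45716/21.

Tax revenue = 45716/21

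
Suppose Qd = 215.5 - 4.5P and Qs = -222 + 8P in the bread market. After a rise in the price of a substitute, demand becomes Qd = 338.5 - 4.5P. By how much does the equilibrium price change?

Original equilibrium: P* = 35, Q* = 58.
New equilibrium: 338.5 - 4.5P = -222 + 8P, so 560.5 = 12.5P and P' = 44.84; Q' = 338.5 − 4.5(44.84) = 136.72.
Change in price: 44.84 − 35 = 9.84.

ΔP = 9.84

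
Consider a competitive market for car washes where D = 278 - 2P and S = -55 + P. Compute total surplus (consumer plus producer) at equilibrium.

Equilibrium: 278 - 2P = -55 + P gives P* = 111, Q* = 56.
Demand choke price: P = 139; supply starts at P = 55.
CS = ½(139 − 111)(56) = 784; PS = ½(111 − 55)(56) = 1568.

Total surplus = 2352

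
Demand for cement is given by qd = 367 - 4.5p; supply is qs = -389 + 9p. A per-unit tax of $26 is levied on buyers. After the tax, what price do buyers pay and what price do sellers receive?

Buyers pay 220/3, sellers receive 142/3

Pre-tax equilibrium: p* = 56, q* = 115.
Tax on buyers shifts demand to qd = 367 − 4.5(p + 26) = 250 - 4.5p.
250 - 4.5p = -389 + 9p gives seller price ps = 142/3; buyers pay pb = 142/3 + 26 = 220/3.
New quantity: q = 367 − 4.5(220/3) = 37.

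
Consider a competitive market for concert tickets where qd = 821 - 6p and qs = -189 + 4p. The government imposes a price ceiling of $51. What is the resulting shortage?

Shortage = 500

Equilibrium price would be p* = 101, so the ceiling at 51 binds.
At p = 51: qd = 821 − 6(51) = 515, qs = -189 + 4(51) = 15.
Shortage = 515 − 15 = 500.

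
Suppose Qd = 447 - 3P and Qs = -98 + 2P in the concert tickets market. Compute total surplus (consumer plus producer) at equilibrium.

Total surplus = 6000

Equilibrium: 447 - 3P = -98 + 2P gives P* = 109, Q* = 120.
Demand choke price: P = 149; supply starts at P = 49.
CS = ½(149 − 109)(120) = 2400; PS = ½(109 − 49)(120) = 3600.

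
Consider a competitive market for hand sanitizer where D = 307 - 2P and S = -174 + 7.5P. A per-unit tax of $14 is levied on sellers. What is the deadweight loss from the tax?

Pre-tax equilibrium: P* = 962/19, Q* = 3909/19.
Tax on sellers shifts supply to S = -174 + 7.5(P − 14) = -279 + 7.5P.
307 - 2P = -279 + 7.5P gives buyer price Pb = 1172/19; sellers receive Ps = 1172/19 − 14 = 906/19.
New quantity: Q = 307 − 2(1172/19) = 3489/19.
DWL = ½ × 14 × (3909/19 − 3489/19) = 2940/19.

Deadweight loss = 2940/19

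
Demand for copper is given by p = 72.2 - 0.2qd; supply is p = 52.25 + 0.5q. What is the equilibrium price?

Set the two price expressions equal: 72.2 - 0.2q = 52.25 + 0.5q.
19.95 = 0.7q, so q* = 28.5.
p* = 72.2 − (0.2)(28.5) = 66.5.

p* = 66.5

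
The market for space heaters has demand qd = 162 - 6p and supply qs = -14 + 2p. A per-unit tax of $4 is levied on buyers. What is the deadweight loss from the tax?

Pre-tax equilibrium: p* = 22, q* = 30.
Tax on buyers shifts demand to qd = 162 − 6(p + 4) = 138 - 6p.
138 - 6p = -14 + 2p gives seller price ps = 19; buyers pay pb = 19 + 4 = 23.
New quantity: q = 162 − 6(23) = 24.
DWL = ½ × 4 × (30 − 24) = 12.

Deadweight loss = 12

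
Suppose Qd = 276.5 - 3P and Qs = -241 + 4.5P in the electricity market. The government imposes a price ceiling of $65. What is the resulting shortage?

Shortage = 30

Equilibrium price would be P* = 69, so the ceiling at 65 binds.
At P = 65: Qd = 276.5 − 3(65) = 81.5, Qs = -241 + 4.5(65) = 51.5.
Shortage = 81.5 − 51.5 = 30.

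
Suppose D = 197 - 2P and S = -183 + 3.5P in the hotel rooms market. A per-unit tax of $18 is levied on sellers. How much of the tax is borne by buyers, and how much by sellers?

Buyers bear 126/11, sellers bear 72/11

Pre-tax equilibrium: P* = 760/11, Q* = 647/11.
Tax on sellers shifts supply to S = -183 + 3.5(P − 18) = -246 + 3.5P.
197 - 2P = -246 + 3.5P gives buyer price Pb = 886/11; sellers receive Ps = 886/11 − 18 = 688/11.
New quantity: Q = 197 − 2(886/11) = 395/11.
Buyer burden = 886/11 − 760/11 = 126/11; seller burden = 760/11 − 688/11 = 72/11.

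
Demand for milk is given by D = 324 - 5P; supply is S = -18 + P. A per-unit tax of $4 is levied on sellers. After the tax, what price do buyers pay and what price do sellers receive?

Buyers pay 173/3, sellers receive 161/3

Pre-tax equilibrium: P* = 57, Q* = 39.
Tax on sellers shifts supply to S = -18 + 1(P − 4) = -22 + P.
324 - 5P = -22 + P gives buyer price Pb = 173/3; sellers receive Ps = 173/3 − 4 = 161/3.
New quantity: Q = 324 − 5(173/3) = 107/3.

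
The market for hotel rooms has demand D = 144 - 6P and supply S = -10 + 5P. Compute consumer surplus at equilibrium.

Equilibrium: 144 - 6P = -10 + 5P gives P* = 14, Q* = 60.
Demand choke price (D = 0): P = 24.
CS = ½(24 − 14)(60) = 300.

Consumer surplus = 300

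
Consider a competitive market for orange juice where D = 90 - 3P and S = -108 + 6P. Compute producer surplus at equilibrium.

Producer surplus = 48

Equilibrium: 90 - 3P = -108 + 6P gives P* = 22, Q* = 24.
Supply starts at P = 18 (where S = 0).
PS = ½(22 − 18)(24) = 48.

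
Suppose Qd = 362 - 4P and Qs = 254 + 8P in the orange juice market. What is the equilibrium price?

Set Qd = Qs: 362 - 4P = 254 + 8P.
108 = 12P, so P* = 9.
Q* = 362 − 4(9) = 326.

P* = 9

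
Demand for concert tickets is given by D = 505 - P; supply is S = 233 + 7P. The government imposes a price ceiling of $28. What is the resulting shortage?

Equilibrium price would be P* = 34, so the ceiling at 28 binds.
At P = 28: D = 505 − 1(28) = 477, S = 233 + 7(28) = 429.
Shortage = 477 − 429 = 48.

Shortage = 48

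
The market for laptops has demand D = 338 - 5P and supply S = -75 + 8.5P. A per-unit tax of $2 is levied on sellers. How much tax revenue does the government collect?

Tax revenue = 9652/27

Pre-tax equilibrium: P* = 826/27, Q* = 4996/27.
Tax on sellers shifts supply to S = -75 + 8.5(P − 2) = -92 + 8.5P.
338 - 5P = -92 + 8.5P gives buyer price Pb = 860/27; sellers receive Ps = 860/27 − 2 = 806/27.
New quantity: Q = 338 − 5(860/27) = 4826/27.
Revenue = 2 × 4826/27 = 9652/27.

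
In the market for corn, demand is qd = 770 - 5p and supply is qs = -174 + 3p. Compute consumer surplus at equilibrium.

Consumer surplus = 3240

Equilibrium: 770 - 5p = -174 + 3p gives p* = 118, q* = 180.
Demand choke price (qd = 0): p = 154.
CS = ½(154 − 118)(180) = 3240.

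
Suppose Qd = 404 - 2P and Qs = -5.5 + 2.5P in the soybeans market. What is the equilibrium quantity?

Q* = 222

Set Qd = Qs: 404 - 2P = -5.5 + 2.5P.
409.5 = 4.5P, so P* = 91.
Q* = 404 − 2(91) = 222.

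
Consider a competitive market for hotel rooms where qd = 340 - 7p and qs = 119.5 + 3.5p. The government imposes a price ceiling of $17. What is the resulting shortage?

Equilibrium price would be p* = 21, so the ceiling at 17 binds.
At p = 17: qd = 340 − 7(17) = 221, qs = 119.5 + 3.5(17) = 179.
Shortage = 221 − 179 = 42.

Shortage = 42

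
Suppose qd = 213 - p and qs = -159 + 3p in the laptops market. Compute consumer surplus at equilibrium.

Equilibrium: 213 - p = -159 + 3p gives p* = 93, q* = 120.
Demand choke price (qd = 0): p = 213.
CS = ½(213 − 93)(120) = 7200.

Consumer surplus = 7200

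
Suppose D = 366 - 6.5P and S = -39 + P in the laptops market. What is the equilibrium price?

Set D = S: 366 - 6.5P = -39 + P.
405 = 7.5P, so P* = 54.
Q* = 366 − 6.5(54) = 15.

P* = 54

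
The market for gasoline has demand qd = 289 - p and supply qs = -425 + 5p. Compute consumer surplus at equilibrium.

Consumer surplus = 14450

Equilibrium: 289 - p = -425 + 5p gives p* = 119, q* = 170.
Demand choke price (qd = 0): p = 289.
CS = ½(289 − 119)(170) = 14450.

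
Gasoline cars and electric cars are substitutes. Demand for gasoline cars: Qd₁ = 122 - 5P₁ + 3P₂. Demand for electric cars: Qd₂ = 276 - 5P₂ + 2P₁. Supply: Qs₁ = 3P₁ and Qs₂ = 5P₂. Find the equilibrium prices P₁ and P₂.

P₁ = 1024/37, P₂ = 1226/37

Market 1: 122 - 5P₁ + 3P₂ = 3P₁ → 8P₁ - 3P₂ = 122.
Market 2: 10P₂ - 2P₁ = 276.
Eliminating P₂: 10×(1) + 3×(2) gives 74P₁ = 2048, so P₁ = 1024/37.
Back-substitute into (2): P₂ = (276 + 2×1024/37) / 10 = 1226/37.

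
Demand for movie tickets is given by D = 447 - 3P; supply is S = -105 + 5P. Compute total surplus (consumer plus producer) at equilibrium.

Equilibrium: 447 - 3P = -105 + 5P gives P* = 69, Q* = 240.
Demand choke price: P = 149; supply starts at P = 21.
CS = ½(149 − 69)(240) = 9600; PS = ½(69 − 21)(240) = 5760.

Total surplus = 15360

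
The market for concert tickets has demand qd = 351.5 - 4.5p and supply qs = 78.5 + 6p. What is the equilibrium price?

p* = 26

Set qd = qs: 351.5 - 4.5p = 78.5 + 6p.
273 = 10.5p, so p* = 26.
q* = 351.5 − 4.5(26) = 234.5.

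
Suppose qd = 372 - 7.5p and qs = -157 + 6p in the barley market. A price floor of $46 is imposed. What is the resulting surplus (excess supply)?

Surplus = 92

Equilibrium price would be p* = 1058/27, so the floor at 46 binds.
At p = 46: qd = 27, qs = 119.
Surplus = 119 − 27 = 92.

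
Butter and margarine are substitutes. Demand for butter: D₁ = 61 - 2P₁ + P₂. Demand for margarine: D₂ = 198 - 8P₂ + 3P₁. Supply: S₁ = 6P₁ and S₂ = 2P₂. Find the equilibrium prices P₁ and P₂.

Market 1: 61 - 2P₁ + P₂ = 6P₁ → 8P₁ - P₂ = 61.
Market 2: 10P₂ - 3P₁ = 198.
Eliminating P₂: 10×(1) + 1×(2) gives 77P₁ = 808, so P₁ = 808/77.
Back-substitute into (2): P₂ = (198 + 3×808/77) / 10 = 1767/77.

P₁ = 808/77, P₂ = 1767/77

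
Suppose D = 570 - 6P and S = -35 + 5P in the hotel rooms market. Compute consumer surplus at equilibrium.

Equilibrium: 570 - 6P = -35 + 5P gives P* = 55, Q* = 240.
Demand choke price (D = 0): P = 95.
CS = ½(95 − 55)(240) = 4800.

Consumer surplus = 4800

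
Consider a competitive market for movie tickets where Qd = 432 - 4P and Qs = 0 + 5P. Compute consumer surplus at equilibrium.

Equilibrium: 432 - 4P = 0 + 5P gives P* = 48, Q* = 240.
Demand choke price (Qd = 0): P = 108.
CS = ½(108 − 48)(240) = 7200.

Consumer surplus = 7200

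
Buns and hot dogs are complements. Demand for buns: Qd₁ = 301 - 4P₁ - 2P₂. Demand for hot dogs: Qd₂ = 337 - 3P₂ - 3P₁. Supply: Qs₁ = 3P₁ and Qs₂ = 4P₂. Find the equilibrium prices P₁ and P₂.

P₁ = 1433/43, P₂ = 1456/43

Market 1: 301 - 4P₁ - 2P₂ = 3P₁ → 7P₁ + 2P₂ = 301.
Market 2: 7P₂ + 3P₁ = 337.
Eliminating P₂: 7×(1) − 2×(2) gives 43P₁ = 1433, so P₁ = 1433/43.
Back-substitute into (2): P₂ = (337 − 3×1433/43) / 7 = 1456/43.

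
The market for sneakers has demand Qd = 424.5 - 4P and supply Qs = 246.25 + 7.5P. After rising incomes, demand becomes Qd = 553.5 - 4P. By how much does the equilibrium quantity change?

ΔQ = 1935/23

Original equilibrium: P* = 15.5, Q* = 362.5.
New equilibrium: 553.5 - 4P = 246.25 + 7.5P, so 307.25 = 11.5P and P' = 1229/46; Q' = 553.5 − 4(1229/46) = 20545/46.
Change in quantity: 20545/46 − 362.5 = 1935/23.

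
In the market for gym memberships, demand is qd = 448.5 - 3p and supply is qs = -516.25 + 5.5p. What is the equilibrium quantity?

Set qd = qs: 448.5 - 3p = -516.25 + 5.5p.
964.75 = 8.5p, so p* = 113.5.
q* = 448.5 − 3(113.5) = 108.

q* = 108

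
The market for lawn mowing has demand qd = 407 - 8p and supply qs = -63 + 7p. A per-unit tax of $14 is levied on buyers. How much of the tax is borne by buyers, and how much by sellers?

Buyers bear 98/15, sellers bear 112/15

Pre-tax equilibrium: p* = 94/3, q* = 469/3.
Tax on buyers shifts demand to qd = 407 − 8(p + 14) = 295 - 8p.
295 - 8p = -63 + 7p gives seller price ps = 358/15; buyers pay pb = 358/15 + 14 = 568/15.
New quantity: q = 407 − 8(568/15) = 1561/15.
Buyer burden = 568/15 − 94/3 = 98/15; seller burden = 94/3 − 358/15 = 112/15.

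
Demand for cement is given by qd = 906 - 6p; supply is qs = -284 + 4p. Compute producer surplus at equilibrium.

Producer surplus = 4608

Equilibrium: 906 - 6p = -284 + 4p gives p* = 119, q* = 192.
Supply starts at p = 71 (where qs = 0).
PS = ½(119 − 71)(192) = 4608.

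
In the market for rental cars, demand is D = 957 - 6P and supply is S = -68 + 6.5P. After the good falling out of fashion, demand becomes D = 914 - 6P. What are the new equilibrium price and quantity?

P' = 78.56, Q' = 442.64

Original equilibrium: P* = 82, Q* = 465.
New equilibrium: 914 - 6P = -68 + 6.5P, so 982 = 12.5P and P' = 78.56; Q' = 914 − 6(78.56) = 442.64.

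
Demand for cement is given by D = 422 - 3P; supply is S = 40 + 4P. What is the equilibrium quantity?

Set D = S: 422 - 3P = 40 + 4P.
382 = 7P, so P* = 382/7.
Q* = 422 − 3(382/7) = 1808/7.

Q* = 1808/7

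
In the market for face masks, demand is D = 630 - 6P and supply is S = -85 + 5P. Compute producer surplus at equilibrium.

Producer surplus = 5760

Equilibrium: 630 - 6P = -85 + 5P gives P* = 65, Q* = 240.
Supply starts at P = 17 (where S = 0).
PS = ½(65 − 17)(240) = 5760.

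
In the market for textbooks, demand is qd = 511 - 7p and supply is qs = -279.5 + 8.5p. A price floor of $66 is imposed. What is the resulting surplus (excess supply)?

Equilibrium price would be p* = 51, so the floor at 66 binds.
At p = 66: qd = 49, qs = 281.5.
Surplus = 281.5 − 49 = 232.5.

Surplus = 232.5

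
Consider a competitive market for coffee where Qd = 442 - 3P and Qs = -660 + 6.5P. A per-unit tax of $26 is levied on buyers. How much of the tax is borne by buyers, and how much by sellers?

Pre-tax equilibrium: P* = 116, Q* = 94.
Tax on buyers shifts demand to Qd = 442 − 3(P + 26) = 364 - 3P.
364 - 3P = -660 + 6.5P gives seller price Ps = 2048/19; buyers pay Pb = 2048/19 + 26 = 2542/19.
New quantity: Q = 442 − 3(2542/19) = 772/19.
Buyer burden = 2542/19 − 116 = 338/19; seller burden = 116 − 2048/19 = 156/19.

Buyers bear 338/19, sellers bear 156/19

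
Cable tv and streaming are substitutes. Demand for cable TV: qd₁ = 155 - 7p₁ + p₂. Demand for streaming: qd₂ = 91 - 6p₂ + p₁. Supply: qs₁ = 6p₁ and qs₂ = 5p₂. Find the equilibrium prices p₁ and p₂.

Market 1: 155 - 7p₁ + p₂ = 6p₁ → 13p₁ - p₂ = 155.
Market 2: 11p₂ - p₁ = 91.
Eliminating p₂: 11×(1) + 1×(2) gives 142p₁ = 1796, so p₁ = 898/71.
Back-substitute into (2): p₂ = (91 + 1×898/71) / 11 = 669/71.

p₁ = 898/71, p₂ = 669/71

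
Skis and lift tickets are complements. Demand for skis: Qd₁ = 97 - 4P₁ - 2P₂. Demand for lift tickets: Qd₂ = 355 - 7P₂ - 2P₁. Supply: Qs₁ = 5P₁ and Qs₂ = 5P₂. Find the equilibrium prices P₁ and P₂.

Market 1: 97 - 4P₁ - 2P₂ = 5P₁ → 9P₁ + 2P₂ = 97.
Market 2: 12P₂ + 2P₁ = 355.
Eliminating P₂: 12×(1) − 2×(2) gives 104P₁ = 454, so P₁ = 227/52.
Back-substitute into (2): P₂ = (355 − 2×227/52) / 12 = 3001/104.

P₁ = 227/52, P₂ = 3001/104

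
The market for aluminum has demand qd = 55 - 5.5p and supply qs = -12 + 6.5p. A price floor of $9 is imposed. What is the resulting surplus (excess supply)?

Equilibrium price would be p* = 67/12, so the floor at 9 binds.
At p = 9: qd = 5.5, qs = 46.5.
Surplus = 46.5 − 5.5 = 41.

Surplus = 41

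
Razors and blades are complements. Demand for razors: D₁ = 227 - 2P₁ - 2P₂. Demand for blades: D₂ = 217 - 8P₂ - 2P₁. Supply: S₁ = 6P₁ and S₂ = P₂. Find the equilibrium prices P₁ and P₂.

Market 1: 227 - 2P₁ - 2P₂ = 6P₁ → 8P₁ + 2P₂ = 227.
Market 2: 9P₂ + 2P₁ = 217.
Eliminating P₂: 9×(1) − 2×(2) gives 68P₁ = 1609, so P₁ = 1609/68.
Back-substitute into (2): P₂ = (217 − 2×1609/68) / 9 = 641/34.

P₁ = 1609/68, P₂ = 641/34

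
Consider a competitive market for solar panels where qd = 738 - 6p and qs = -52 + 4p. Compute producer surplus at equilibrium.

Producer surplus = 8712

Equilibrium: 738 - 6p = -52 + 4p gives p* = 79, q* = 264.
Supply starts at p = 13 (where qs = 0).
PS = ½(79 − 13)(264) = 8712.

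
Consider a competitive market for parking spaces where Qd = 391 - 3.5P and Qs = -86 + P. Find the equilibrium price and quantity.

Set Qd = Qs: 391 - 3.5P = -86 + P.
477 = 4.5P, so P* = 106.
Q* = 391 − 3.5(106) = 20.

P* = 106, Q* = 20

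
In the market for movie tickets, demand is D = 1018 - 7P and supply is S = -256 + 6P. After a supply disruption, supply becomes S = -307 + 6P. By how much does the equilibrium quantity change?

ΔQ = -357/13

Original equilibrium: P* = 98, Q* = 332.
New equilibrium: 1018 - 7P = -307 + 6P, so 1325 = 13P and P' = 1325/13; Q' = 1018 − 7(1325/13) = 3959/13.
Change in quantity: 3959/13 − 332 = -357/13.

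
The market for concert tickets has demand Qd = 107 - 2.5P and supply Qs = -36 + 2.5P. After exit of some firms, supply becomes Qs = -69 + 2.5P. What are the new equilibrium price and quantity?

Original equilibrium: P* = 28.6, Q* = 35.5.
New equilibrium: 107 - 2.5P = -69 + 2.5P, so 176 = 5P and P' = 35.2; Q' = 107 − 2.5(35.2) = 19.

P' = 35.2, Q' = 19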